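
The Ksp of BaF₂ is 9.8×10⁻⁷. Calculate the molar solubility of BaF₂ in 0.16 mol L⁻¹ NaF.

BaF₂(s) ⇌ Ba²⁺(aq) + 2 F⁻(aq)
With F⁻ already at 0.16 mol L⁻¹ and s small, take [F⁻] ≈ 0.16 mol L⁻¹ and [Ba²⁺] = s.
Ksp = [Ba²⁺][F⁻]^2 = s(0.16)^2
s = 9.8×10⁻⁷ / (0.16)^2 = 3.8×10⁻⁵
s = 3.8×10⁻⁵ mol L⁻¹

3.8×10⁻⁵ M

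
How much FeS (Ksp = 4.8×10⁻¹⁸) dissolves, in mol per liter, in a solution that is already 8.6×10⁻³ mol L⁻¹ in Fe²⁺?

5.6×10⁻¹⁶ M

FeS(s) ⇌ Fe²⁺(aq) + S²⁻(aq)
Fe²⁺ is already present at 8.6×10⁻³ mol L⁻¹. If s mol/L of FeS dissolves, [S²⁻] = s while [Fe²⁺] ≈ 8.6×10⁻³ mol L⁻¹.
Ksp = [Fe²⁺][S²⁻] = (8.6×10⁻³)s
s = 4.8×10⁻¹⁸ / (8.6×10⁻³) = 5.6×10⁻¹⁶
s = 5.6×10⁻¹⁶ mol L⁻¹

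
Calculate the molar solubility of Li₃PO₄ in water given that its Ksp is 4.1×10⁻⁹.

Li₃PO₄(s) ⇌ 3 Li⁺(aq) + PO₄³⁻(aq)
With molar solubility s: [Li⁺] = 3s, [PO₄³⁻] = s.
Ksp = [Li⁺]^3[PO₄³⁻] = (3s)^3 · s = 27s^4
27s^4 = 4.1×10⁻⁹  ⇒  s^4 = 1.5×10⁻¹⁰
s = (1.5×10⁻¹⁰)^(1/4) = 3.5×10⁻³ mol/L

3.5×10⁻³ M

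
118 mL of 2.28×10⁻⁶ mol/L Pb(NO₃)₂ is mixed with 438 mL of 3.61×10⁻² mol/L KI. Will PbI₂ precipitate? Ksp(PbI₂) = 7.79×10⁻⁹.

No

After mixing, V = 118 mL + 438 mL = 556 mL.
[Pb²⁺] = (2.28×10⁻⁶)(118)/556 = 4.84×10⁻⁷ mol/L
[I⁻] = (3.61×10⁻²)(438)/556 = 2.84×10⁻² mol/L
Q = [Pb²⁺][I⁻]^2 = 3.91×10⁻¹⁰
Q < Ksp (3.91×10⁻¹⁰ vs 7.79×10⁻⁹); the solution remains unsaturated and no precipitate forms.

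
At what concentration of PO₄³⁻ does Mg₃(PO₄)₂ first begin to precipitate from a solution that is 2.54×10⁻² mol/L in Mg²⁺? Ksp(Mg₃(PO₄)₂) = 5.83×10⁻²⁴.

5.96×10⁻¹⁰ M

Precipitation of each salt begins when its ion product equals Ksp.
Mg₃(PO₄)₂(s) ⇌ 3 Mg²⁺(aq) + 2 PO₄³⁻(aq)
Ksp = [Mg²⁺]^3[PO₄³⁻]^2 = [PO₄³⁻]^2(2.54×10⁻²)^3
[PO₄³⁻]^2 = 5.83×10⁻²⁴ / (2.54×10⁻²)^3 = 3.56×10⁻¹⁹
[PO₄³⁻] = 5.96×10⁻¹⁰ mol/L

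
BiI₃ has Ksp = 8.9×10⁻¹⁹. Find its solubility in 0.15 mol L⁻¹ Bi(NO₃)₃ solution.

6.0×10⁻⁷ M

BiI₃(s) ⇌ Bi³⁺(aq) + 3 I⁻(aq)
Let s be the solubility of BiI₃ here. The common ion gives [Bi³⁺] ≈ 0.15 mol L⁻¹, and [I⁻] = 3s.
Ksp = [Bi³⁺][I⁻]^3 = (0.15)(3s)^3
(3s)^3 = 8.9×10⁻¹⁹ / (0.15) = 5.9×10⁻¹⁸
s = 6.0×10⁻⁷ mol L⁻¹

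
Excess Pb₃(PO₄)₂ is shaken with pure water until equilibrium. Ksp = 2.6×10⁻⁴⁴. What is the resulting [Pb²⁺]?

2.3×10⁻⁹ M

Pb₃(PO₄)₂(s) ⇌ 3 Pb²⁺(aq) + 2 PO₄³⁻(aq)
Call the molar solubility s, so that [Pb²⁺] = 3s and [PO₄³⁻] = 2s.
Ksp = [Pb²⁺]^3[PO₄³⁻]^2 = (3s)^3 · (2s)^2 = 108s^5 = 2.6×10⁻⁴⁴
s = 7.5×10⁻¹⁰ mol/L
[Pb²⁺] = 3s = 2.3×10⁻⁹ mol/L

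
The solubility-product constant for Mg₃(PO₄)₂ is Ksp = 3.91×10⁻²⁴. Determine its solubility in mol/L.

8.16×10⁻⁶ M

Mg₃(PO₄)₂(s) ⇌ 3 Mg²⁺(aq) + 2 PO₄³⁻(aq)
If s mol/L of Mg₃(PO₄)₂ dissolves, [Mg²⁺] = 3s and [PO₄³⁻] = 2s.
Ksp = [Mg²⁺]^3[PO₄³⁻]^2 = (3s)^3 · (2s)^2 = 108s^5
108s^5 = 3.91×10⁻²⁴  ⇒  s^5 = 3.62×10⁻²⁶
s = (3.62×10⁻²⁶)^(1/5) = 8.16×10⁻⁶ mol/L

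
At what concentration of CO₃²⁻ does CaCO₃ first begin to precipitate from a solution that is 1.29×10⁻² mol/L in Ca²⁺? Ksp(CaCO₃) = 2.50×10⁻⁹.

1.94×10⁻⁷ M

The threshold for precipitation is Q = Ksp.
CaCO₃(s) ⇌ Ca²⁺(aq) + CO₃²⁻(aq)
Ksp = [Ca²⁺][CO₃²⁻] = [CO₃²⁻](1.29×10⁻²)
[CO₃²⁻] = 2.50×10⁻⁹ / (1.29×10⁻²) = 1.94×10⁻⁷
[CO₃²⁻] = 1.94×10⁻⁷ mol/L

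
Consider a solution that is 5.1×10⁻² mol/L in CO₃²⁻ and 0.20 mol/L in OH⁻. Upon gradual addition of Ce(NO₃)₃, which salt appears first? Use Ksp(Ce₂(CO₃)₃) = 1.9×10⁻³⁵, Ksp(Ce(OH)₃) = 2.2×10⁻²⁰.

Ce(OH)₃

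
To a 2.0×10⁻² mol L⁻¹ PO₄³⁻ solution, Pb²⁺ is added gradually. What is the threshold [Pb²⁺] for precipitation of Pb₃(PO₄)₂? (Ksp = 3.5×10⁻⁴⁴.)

Precipitation of each salt begins when its ion product equals Ksp.
Pb₃(PO₄)₂(s) ⇌ 3 Pb²⁺(aq) + 2 PO₄³⁻(aq)
Ksp = [Pb²⁺]^3[PO₄³⁻]^2 = [Pb²⁺]^3(2.0×10⁻²)^2
[Pb²⁺]^3 = 3.5×10⁻⁴⁴ / (2.0×10⁻²)^2 = 8.8×10⁻⁴¹
[Pb²⁺] = 4.4×10⁻¹⁴ mol L⁻¹

4.4×10⁻¹⁴ M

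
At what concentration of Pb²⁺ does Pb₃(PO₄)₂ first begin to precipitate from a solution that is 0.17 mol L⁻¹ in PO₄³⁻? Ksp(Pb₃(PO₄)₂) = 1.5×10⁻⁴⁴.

8.0×10⁻¹⁵ M

Precipitation of each salt begins when its ion product equals Ksp.
Pb₃(PO₄)₂(s) ⇌ 3 Pb²⁺(aq) + 2 PO₄³⁻(aq)
Ksp = [Pb²⁺]^3[PO₄³⁻]^2 = [Pb²⁺]^3(0.17)^2
[Pb²⁺]^3 = 1.5×10⁻⁴⁴ / (0.17)^2 = 5.2×10⁻⁴³
[Pb²⁺] = 8.0×10⁻¹⁵ mol L⁻¹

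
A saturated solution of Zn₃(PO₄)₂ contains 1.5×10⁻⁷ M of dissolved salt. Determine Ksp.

Ksp = 8.2×10⁻³³

Zn₃(PO₄)₂(s) ⇌ 3 Zn²⁺(aq) + 2 PO₄³⁻(aq)
Let s be the molar solubility. Then [Zn²⁺] = 3s and [PO₄³⁻] = 2s.
Ksp = [Zn²⁺]^3[PO₄³⁻]^2 = (3s)^3 · (2s)^2 = 108s^5
Ksp = 108 × (1.5×10⁻⁷)^5 = 8.2×10⁻³³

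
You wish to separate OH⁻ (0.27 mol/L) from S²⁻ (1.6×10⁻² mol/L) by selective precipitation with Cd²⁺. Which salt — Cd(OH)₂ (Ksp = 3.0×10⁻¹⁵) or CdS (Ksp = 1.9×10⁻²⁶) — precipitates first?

Precipitation begins when Q = Ksp.
For Cd(OH)₂: [Cd²⁺] = (Ksp/[OH⁻]^2) = 4.1×10⁻¹⁴ mol/L
For CdS: [Cd²⁺] = (Ksp/[S²⁻]) = 1.2×10⁻²⁴ mol/L
The smaller threshold [Cd²⁺] is reached first, so CdS precipitates first.

CdS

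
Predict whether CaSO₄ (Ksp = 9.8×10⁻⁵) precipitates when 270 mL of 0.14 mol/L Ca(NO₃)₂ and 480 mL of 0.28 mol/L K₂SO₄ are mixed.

The combined volume is 750 mL.
[Ca²⁺] = (0.14)(270)/750 = 5.0×10⁻² mol/L
[SO₄²⁻] = (0.28)(480)/750 = 0.18 mol/L
Q = [Ca²⁺][SO₄²⁻] = 9.0×10⁻³
Because Q > Ksp (9.0×10⁻³ vs 9.8×10⁻⁵), a precipitate of CaSO₄ forms.

Yes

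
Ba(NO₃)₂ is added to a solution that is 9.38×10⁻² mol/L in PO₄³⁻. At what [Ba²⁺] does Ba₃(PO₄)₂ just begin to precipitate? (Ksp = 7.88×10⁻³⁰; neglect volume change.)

The threshold for precipitation is Q = Ksp.
Ba₃(PO₄)₂(s) ⇌ 3 Ba²⁺(aq) + 2 PO₄³⁻(aq)
Ksp = [Ba²⁺]^3[PO₄³⁻]^2 = [Ba²⁺]^3(9.38×10⁻²)^2
[Ba²⁺]^3 = 7.88×10⁻³⁰ / (9.38×10⁻²)^2 = 8.96×10⁻²⁸
[Ba²⁺] = 9.64×10⁻¹⁰ mol/L

9.64×10⁻¹⁰ M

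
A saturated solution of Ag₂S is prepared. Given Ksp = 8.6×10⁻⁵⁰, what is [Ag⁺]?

5.6×10⁻¹⁷ M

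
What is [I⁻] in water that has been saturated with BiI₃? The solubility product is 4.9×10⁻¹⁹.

BiI₃(s) ⇌ Bi³⁺(aq) + 3 I⁻(aq)
Call the molar solubility s, so that [Bi³⁺] = s and [I⁻] = 3s.
Ksp = [Bi³⁺][I⁻]^3 = s · (3s)^3 = 27s^4 = 4.9×10⁻¹⁹
s = 1.2×10⁻⁵ M
[I⁻] = 3s = 3.5×10⁻⁵ M

3.5×10⁻⁵ M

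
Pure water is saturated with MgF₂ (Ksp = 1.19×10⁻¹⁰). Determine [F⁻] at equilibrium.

MgF₂(s) ⇌ Mg²⁺(aq) + 2 F⁻(aq)
With molar solubility s: [Mg²⁺] = s, [F⁻] = 2s.
Ksp = [Mg²⁺][F⁻]^2 = s · (2s)^2 = 4s^3 = 1.19×10⁻¹⁰
s = 3.10×10⁻⁴ mol L⁻¹
[F⁻] = 2s = 6.20×10⁻⁴ mol L⁻¹

6.20×10⁻⁴ M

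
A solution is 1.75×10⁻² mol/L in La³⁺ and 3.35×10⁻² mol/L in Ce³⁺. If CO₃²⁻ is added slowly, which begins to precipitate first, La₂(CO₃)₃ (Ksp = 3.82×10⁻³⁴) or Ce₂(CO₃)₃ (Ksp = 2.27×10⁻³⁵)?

The threshold for precipitation is Q = Ksp.
For La₂(CO₃)₃: [CO₃²⁻] = (Ksp/[La³⁺]^2)^(1/3) = 1.08×10⁻¹⁰ mol/L
For Ce₂(CO₃)₃: [CO₃²⁻] = (Ksp/[Ce³⁺]^2)^(1/3) = 2.72×10⁻¹¹ mol/L
The smaller threshold [CO₃²⁻] is reached first, so Ce₂(CO₃)₃ precipitates first.

Ce₂(CO₃)₃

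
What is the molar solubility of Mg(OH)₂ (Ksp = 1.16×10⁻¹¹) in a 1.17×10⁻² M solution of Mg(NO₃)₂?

1.57×10⁻⁵ M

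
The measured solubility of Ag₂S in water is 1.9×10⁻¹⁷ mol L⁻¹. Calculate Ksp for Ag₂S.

Ag₂S(s) ⇌ 2 Ag⁺(aq) + S²⁻(aq)
Call the molar solubility s, so that [Ag⁺] = 2s and [S²⁻] = s.
Ksp = [Ag⁺]^2[S²⁻] = (2s)^2 · s = 4s^3
Ksp = 4 × (1.9×10⁻¹⁷)^3 = 2.7×10⁻⁵⁰

Ksp = 2.7×10⁻⁵⁰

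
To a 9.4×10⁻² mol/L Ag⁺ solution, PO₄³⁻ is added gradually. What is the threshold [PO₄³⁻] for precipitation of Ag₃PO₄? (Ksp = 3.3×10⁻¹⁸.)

Precipitation of each salt begins when its ion product equals Ksp.
Ag₃PO₄(s) ⇌ 3 Ag⁺(aq) + PO₄³⁻(aq)
Ksp = [Ag⁺]^3[PO₄³⁻] = [PO₄³⁻](9.4×10⁻²)^3
[PO₄³⁻] = 3.3×10⁻¹⁸ / (9.4×10⁻²)^3 = 4.0×10⁻¹⁵
[PO₄³⁻] = 4.0×10⁻¹⁵ mol/L

4.0×10⁻¹⁵ M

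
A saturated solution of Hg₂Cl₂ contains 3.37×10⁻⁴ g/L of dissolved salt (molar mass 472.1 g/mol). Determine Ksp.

s = (3.37×10⁻⁴ g L⁻¹)/(472.1 g mol⁻¹) = 7.1383×10⁻⁷ M
Hg₂Cl₂(s) ⇌ Hg₂²⁺(aq) + 2 Cl⁻(aq)
Let s be the molar solubility. Then [Hg₂²⁺] = s and [Cl⁻] = 2s.
Ksp = [Hg₂²⁺][Cl⁻]^2 = s · (2s)^2 = 4s^3
Ksp = 4 × (7.1383×10⁻⁷)^3 = 1.45×10⁻¹⁸

Ksp = 1.45×10⁻¹⁸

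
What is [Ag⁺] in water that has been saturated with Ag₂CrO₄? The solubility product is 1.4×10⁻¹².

Ag₂CrO₄(s) ⇌ 2 Ag⁺(aq) + CrO₄²⁻(aq)
For each mole of Ag₂CrO₄ that dissolves per liter, [Ag⁺] = 2s and [CrO₄²⁻] = s; let s denote this solubility.
Ksp = [Ag⁺]^2[CrO₄²⁻] = (2s)^2 · s = 4s^3 = 1.4×10⁻¹²
s = 7.0×10⁻⁵ mol L⁻¹
[Ag⁺] = 2s = 1.4×10⁻⁴ mol L⁻¹

1.4×10⁻⁴ M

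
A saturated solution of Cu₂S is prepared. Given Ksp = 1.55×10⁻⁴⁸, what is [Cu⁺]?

Cu₂S(s) ⇌ 2 Cu⁺(aq) + S²⁻(aq)
With molar solubility s: [Cu⁺] = 2s, [S²⁻] = s.
Ksp = [Cu⁺]^2[S²⁻] = (2s)^2 · s = 4s^3 = 1.55×10⁻⁴⁸
s = 7.29×10⁻¹⁷ mol L⁻¹
[Cu⁺] = 2s = 1.46×10⁻¹⁶ mol L⁻¹

1.46×10⁻¹⁶ M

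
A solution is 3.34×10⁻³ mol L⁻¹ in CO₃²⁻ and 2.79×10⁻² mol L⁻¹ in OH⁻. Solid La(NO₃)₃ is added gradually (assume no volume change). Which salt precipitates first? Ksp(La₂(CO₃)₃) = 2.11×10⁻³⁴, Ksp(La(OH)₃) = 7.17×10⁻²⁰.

Each salt precipitates once Q = Ksp for that salt.
For La₂(CO₃)₃: [La³⁺] = (Ksp/[CO₃²⁻]^3)^(1/2) = 7.53×10⁻¹⁴ mol L⁻¹
For La(OH)₃: [La³⁺] = (Ksp/[OH⁻]^3) = 3.30×10⁻¹⁵ mol L⁻¹
Since La(OH)₃ needs less La³⁺ to reach saturation, it precipitates first.

La(OH)₃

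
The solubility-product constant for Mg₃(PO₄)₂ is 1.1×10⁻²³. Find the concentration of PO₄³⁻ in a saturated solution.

2.0×10⁻⁵ M

Mg₃(PO₄)₂(s) ⇌ 3 Mg²⁺(aq) + 2 PO₄³⁻(aq)
For each mole of Mg₃(PO₄)₂ that dissolves per liter, [Mg²⁺] = 3s and [PO₄³⁻] = 2s; let s denote this solubility.
Ksp = [Mg²⁺]^3[PO₄³⁻]^2 = (3s)^3 · (2s)^2 = 108s^5 = 1.1×10⁻²³
s = 1.0×10⁻⁵ mol/L
[PO₄³⁻] = 2s = 2.0×10⁻⁵ mol/L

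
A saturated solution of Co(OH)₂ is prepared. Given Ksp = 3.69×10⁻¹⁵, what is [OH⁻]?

Co(OH)₂(s) ⇌ Co²⁺(aq) + 2 OH⁻(aq)
Call the molar solubility s, so that [Co²⁺] = s and [OH⁻] = 2s.
Ksp = [Co²⁺][OH⁻]^2 = s · (2s)^2 = 4s^3 = 3.69×10⁻¹⁵
s = 9.73×10⁻⁶ mol L⁻¹
[OH⁻] = 2s = 1.95×10⁻⁵ mol L⁻¹

1.95×10⁻⁵ M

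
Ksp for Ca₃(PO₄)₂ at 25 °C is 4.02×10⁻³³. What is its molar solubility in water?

1.30×10⁻⁷ M

Ca₃(PO₄)₂(s) ⇌ 3 Ca²⁺(aq) + 2 PO₄³⁻(aq)
For each mole of Ca₃(PO₄)₂ that dissolves per liter, [Ca²⁺] = 3s and [PO₄³⁻] = 2s; let s denote this solubility.
Ksp = [Ca²⁺]^3[PO₄³⁻]^2 = (3s)^3 · (2s)^2 = 108s^5
108s^5 = 4.02×10⁻³³  ⇒  s^5 = 3.72×10⁻³⁵
Taking the 5th root, s = 1.30×10⁻⁷ mol L⁻¹.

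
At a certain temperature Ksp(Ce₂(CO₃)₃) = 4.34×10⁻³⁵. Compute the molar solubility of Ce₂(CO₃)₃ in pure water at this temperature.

Ce₂(CO₃)₃(s) ⇌ 2 Ce³⁺(aq) + 3 CO₃²⁻(aq)
With molar solubility s: [Ce³⁺] = 2s, [CO₃²⁻] = 3s.
Ksp = [Ce³⁺]^2[CO₃²⁻]^3 = (2s)^2 · (3s)^3 = 108s^5
108s^5 = 4.34×10⁻³⁵  ⇒  s^5 = 4.02×10⁻³⁷
s = (4.02×10⁻³⁷)^(1/5) = 5.26×10⁻⁸ mol L⁻¹

5.26×10⁻⁸ M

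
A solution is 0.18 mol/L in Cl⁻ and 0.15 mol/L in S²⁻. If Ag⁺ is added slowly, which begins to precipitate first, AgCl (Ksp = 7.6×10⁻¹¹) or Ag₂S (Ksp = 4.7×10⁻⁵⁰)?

Precipitation of each salt begins when its ion product equals Ksp.
For AgCl: [Ag⁺] = (Ksp/[Cl⁻]) = 4.2×10⁻¹⁰ mol/L
For Ag₂S: [Ag⁺] = (Ksp/[S²⁻])^(1/2) = 5.6×10⁻²⁵ mol/L
The smaller threshold [Ag⁺] is reached first, so Ag₂S precipitates first.

Ag₂S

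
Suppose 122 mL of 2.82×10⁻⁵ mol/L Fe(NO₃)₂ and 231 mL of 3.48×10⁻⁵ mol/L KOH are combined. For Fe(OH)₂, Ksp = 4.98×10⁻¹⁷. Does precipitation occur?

Yes

After mixing, V = 122 mL + 231 mL = 353 mL.
[Fe²⁺] = (2.82×10⁻⁵)(122)/353 = 9.75×10⁻⁶ mol/L
[OH⁻] = (3.48×10⁻⁵)(231)/353 = 2.28×10⁻⁵ mol/L
Q = [Fe²⁺][OH⁻]^2 = 5.05×10⁻¹⁵
Q = 5.05×10⁻¹⁵ > Ksp = 4.98×10⁻¹⁷, so the solution is supersaturated and Fe(OH)₂ precipitates.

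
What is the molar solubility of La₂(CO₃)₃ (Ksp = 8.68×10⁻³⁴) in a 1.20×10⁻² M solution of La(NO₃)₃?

La₂(CO₃)₃(s) ⇌ 2 La³⁺(aq) + 3 CO₃²⁻(aq)
With La³⁺ already at 1.20×10⁻² M and s small, take [La³⁺] ≈ 1.20×10⁻² M and [CO₃²⁻] = 3s.
Ksp = [La³⁺]^2[CO₃²⁻]^3 = (1.20×10⁻²)^2(3s)^3
(3s)^3 = 8.68×10⁻³⁴ / (1.20×10⁻²)^2 = 6.03×10⁻³⁰
s = 6.07×10⁻¹¹ M

6.07×10⁻¹¹ M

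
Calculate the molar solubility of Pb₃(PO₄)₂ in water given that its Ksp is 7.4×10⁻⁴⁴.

9.3×10⁻¹⁰ M

Pb₃(PO₄)₂(s) ⇌ 3 Pb²⁺(aq) + 2 PO₄³⁻(aq)
With molar solubility s: [Pb²⁺] = 3s, [PO₄³⁻] = 2s.
Ksp = [Pb²⁺]^3[PO₄³⁻]^2 = (3s)^3 · (2s)^2 = 108s^5
108s^5 = 7.4×10⁻⁴⁴  ⇒  s^5 = 6.9×10⁻⁴⁶
Taking the 5th root, s = 9.3×10⁻¹⁰ mol/L.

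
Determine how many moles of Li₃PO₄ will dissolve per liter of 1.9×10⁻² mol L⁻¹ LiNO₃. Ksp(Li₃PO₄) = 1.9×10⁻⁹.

Li₃PO₄(s) ⇌ 3 Li⁺(aq) + PO₄³⁻(aq)
The solution already contains Li⁺ at 1.9×10⁻² mol L⁻¹. Let s be the molar solubility of Li₃PO₄.
[Li⁺] ≈ 1.9×10⁻² mol L⁻¹ (common ion dominates); [PO₄³⁻] = s.
Ksp = [Li⁺]^3[PO₄³⁻] = (1.9×10⁻²)^3s
s = 1.9×10⁻⁹ / (1.9×10⁻²)^3 = 2.8×10⁻⁴
s = 2.8×10⁻⁴ mol L⁻¹

2.8×10⁻⁴ M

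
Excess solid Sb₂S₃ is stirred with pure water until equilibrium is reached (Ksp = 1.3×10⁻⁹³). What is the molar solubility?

Sb₂S₃(s) ⇌ 2 Sb³⁺(aq) + 3 S²⁻(aq)
If s mol/L of Sb₂S₃ dissolves, [Sb³⁺] = 2s and [S²⁻] = 3s.
Ksp = [Sb³⁺]^2[S²⁻]^3 = (2s)^2 · (3s)^3 = 108s^5
108s^5 = 1.3×10⁻⁹³  ⇒  s^5 = 1.2×10⁻⁹⁵
s = (1.2×10⁻⁹⁵)^(1/5) = 1.0×10⁻¹⁹ M

1.0×10⁻¹⁹ M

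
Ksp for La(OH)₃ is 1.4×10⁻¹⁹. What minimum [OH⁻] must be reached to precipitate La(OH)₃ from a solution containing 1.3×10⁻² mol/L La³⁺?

2.2×10⁻⁶ M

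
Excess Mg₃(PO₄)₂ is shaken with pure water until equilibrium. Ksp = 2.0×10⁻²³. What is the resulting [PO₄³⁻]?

2.3×10⁻⁵ M

Mg₃(PO₄)₂(s) ⇌ 3 Mg²⁺(aq) + 2 PO₄³⁻(aq)
With molar solubility s: [Mg²⁺] = 3s, [PO₄³⁻] = 2s.
Ksp = [Mg²⁺]^3[PO₄³⁻]^2 = (3s)^3 · (2s)^2 = 108s^5 = 2.0×10⁻²³
s = 1.1×10⁻⁵ mol/L
[PO₄³⁻] = 2s = 2.3×10⁻⁵ mol/L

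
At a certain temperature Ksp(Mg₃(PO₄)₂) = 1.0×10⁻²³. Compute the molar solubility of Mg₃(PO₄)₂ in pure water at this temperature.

Mg₃(PO₄)₂(s) ⇌ 3 Mg²⁺(aq) + 2 PO₄³⁻(aq)
Let s be the molar solubility. Then [Mg²⁺] = 3s and [PO₄³⁻] = 2s.
Ksp = [Mg²⁺]^3[PO₄³⁻]^2 = (3s)^3 · (2s)^2 = 108s^5
108s^5 = 1.0×10⁻²³  ⇒  s^5 = 9.3×10⁻²⁶
s = 9.8×10⁻⁶ mol L⁻¹

9.8×10⁻⁶ M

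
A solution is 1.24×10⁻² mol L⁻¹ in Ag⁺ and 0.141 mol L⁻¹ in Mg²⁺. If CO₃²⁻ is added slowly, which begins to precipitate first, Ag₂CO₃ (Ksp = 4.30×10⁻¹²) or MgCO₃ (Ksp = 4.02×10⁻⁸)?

Ag₂CO₃

Precipitation begins when Q = Ksp.
For Ag₂CO₃: [CO₃²⁻] = (Ksp/[Ag⁺]^2) = 2.80×10⁻⁸ mol L⁻¹
For MgCO₃: [CO₃²⁻] = (Ksp/[Mg²⁺]) = 2.85×10⁻⁷ mol L⁻¹
The smaller threshold [CO₃²⁻] is reached first, so Ag₂CO₃ precipitates first.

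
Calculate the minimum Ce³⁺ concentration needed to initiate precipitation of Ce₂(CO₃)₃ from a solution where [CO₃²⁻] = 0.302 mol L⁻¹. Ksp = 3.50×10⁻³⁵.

3.56×10⁻¹⁷ M

Precipitation begins when Q = Ksp.
Ce₂(CO₃)₃(s) ⇌ 2 Ce³⁺(aq) + 3 CO₃²⁻(aq)
Ksp = [Ce³⁺]^2[CO₃²⁻]^3 = [Ce³⁺]^2(0.302)^3
[Ce³⁺]^2 = 3.50×10⁻³⁵ / (0.302)^3 = 1.27×10⁻³³
[Ce³⁺] = 3.56×10⁻¹⁷ mol L⁻¹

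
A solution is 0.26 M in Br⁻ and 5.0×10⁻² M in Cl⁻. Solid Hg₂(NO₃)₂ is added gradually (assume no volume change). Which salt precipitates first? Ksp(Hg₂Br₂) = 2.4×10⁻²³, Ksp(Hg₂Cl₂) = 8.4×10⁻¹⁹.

Hg₂Br₂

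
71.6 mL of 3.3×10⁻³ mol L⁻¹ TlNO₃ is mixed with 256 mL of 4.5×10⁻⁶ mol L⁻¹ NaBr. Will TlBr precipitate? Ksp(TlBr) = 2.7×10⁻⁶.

Total volume after mixing = 71.6 + 256 = 327.6 mL.
[Tl⁺] = (3.3×10⁻³)(71.6)/327.6 = 7.2×10⁻⁴ mol L⁻¹
[Br⁻] = (4.5×10⁻⁶)(256)/327.6 = 3.5×10⁻⁶ mol L⁻¹
Q = [Tl⁺][Br⁻] = 2.5×10⁻⁹
Q = 2.5×10⁻⁹ < Ksp = 2.7×10⁻⁶, so the solution is unsaturated and no precipitate forms.

No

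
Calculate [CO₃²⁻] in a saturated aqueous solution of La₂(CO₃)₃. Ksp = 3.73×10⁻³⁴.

La₂(CO₃)₃(s) ⇌ 2 La³⁺(aq) + 3 CO₃²⁻(aq)
Let s be the molar solubility. Then [La³⁺] = 2s and [CO₃²⁻] = 3s.
Ksp = [La³⁺]^2[CO₃²⁻]^3 = (2s)^2 · (3s)^3 = 108s^5 = 3.73×10⁻³⁴
s = 8.08×10⁻⁸ mol/L
[CO₃²⁻] = 3s = 2.43×10⁻⁷ mol/L

2.43×10⁻⁷ M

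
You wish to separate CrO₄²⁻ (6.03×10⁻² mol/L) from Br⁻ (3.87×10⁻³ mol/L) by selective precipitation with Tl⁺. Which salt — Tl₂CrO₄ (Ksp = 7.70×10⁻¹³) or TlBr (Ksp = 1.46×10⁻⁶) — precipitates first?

Tl₂CrO₄

Precipitation begins when Q = Ksp.
For Tl₂CrO₄: [Tl⁺] = (Ksp/[CrO₄²⁻])^(1/2) = 3.57×10⁻⁶ mol/L
For TlBr: [Tl⁺] = (Ksp/[Br⁻]) = 3.77×10⁻⁴ mol/L
The smaller threshold [Tl⁺] is reached first, so Tl₂CrO₄ precipitates first.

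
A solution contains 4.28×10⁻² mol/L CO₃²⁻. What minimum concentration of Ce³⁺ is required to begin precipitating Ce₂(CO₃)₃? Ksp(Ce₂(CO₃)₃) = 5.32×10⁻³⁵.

8.24×10⁻¹⁶ M

Precipitation begins when Q = Ksp.
Ce₂(CO₃)₃(s) ⇌ 2 Ce³⁺(aq) + 3 CO₃²⁻(aq)
Ksp = [Ce³⁺]^2[CO₃²⁻]^3 = [Ce³⁺]^2(4.28×10⁻²)^3
[Ce³⁺]^2 = 5.32×10⁻³⁵ / (4.28×10⁻²)^3 = 6.79×10⁻³¹
[Ce³⁺] = 8.24×10⁻¹⁶ mol/L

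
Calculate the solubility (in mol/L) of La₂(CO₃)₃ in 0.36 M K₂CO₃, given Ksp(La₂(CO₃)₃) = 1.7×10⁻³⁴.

3.0×10⁻¹⁷ M

La₂(CO₃)₃(s) ⇌ 2 La³⁺(aq) + 3 CO₃²⁻(aq)
CO₃²⁻ is already present at 0.36 M. If s mol/L of La₂(CO₃)₃ dissolves, [La³⁺] = 2s while [CO₃²⁻] ≈ 0.36 M.
Ksp = [La³⁺]^2[CO₃²⁻]^3 = (2s)^2(0.36)^3
(2s)^2 = 1.7×10⁻³⁴ / (0.36)^3 = 3.6×10⁻³³
s = 3.0×10⁻¹⁷ M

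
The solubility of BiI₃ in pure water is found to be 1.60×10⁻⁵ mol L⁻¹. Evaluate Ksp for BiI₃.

Ksp = 1.77×10⁻¹⁸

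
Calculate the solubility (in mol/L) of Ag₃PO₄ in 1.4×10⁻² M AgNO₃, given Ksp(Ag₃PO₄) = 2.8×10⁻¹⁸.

Ag₃PO₄(s) ⇌ 3 Ag⁺(aq) + PO₄³⁻(aq)
Ag⁺ is already present at 1.4×10⁻² M. If s mol/L of Ag₃PO₄ dissolves, [PO₄³⁻] = s while [Ag⁺] ≈ 1.4×10⁻² M.
Ksp = [Ag⁺]^3[PO₄³⁻] = (1.4×10⁻²)^3s
s = 2.8×10⁻¹⁸ / (1.4×10⁻²)^3 = 1.0×10⁻¹²
s = 1.0×10⁻¹² M

1.0×10⁻¹² M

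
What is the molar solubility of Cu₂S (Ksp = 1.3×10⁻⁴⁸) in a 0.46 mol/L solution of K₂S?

Cu₂S(s) ⇌ 2 Cu⁺(aq) + S²⁻(aq)
With S²⁻ already at 0.46 mol/L and s small, take [S²⁻] ≈ 0.46 mol/L and [Cu⁺] = 2s.
Ksp = [Cu⁺]^2[S²⁻] = (2s)^2(0.46)
(2s)^2 = 1.3×10⁻⁴⁸ / (0.46) = 2.8×10⁻⁴⁸
s = 8.4×10⁻²⁵ mol/L

8.4×10⁻²⁵ M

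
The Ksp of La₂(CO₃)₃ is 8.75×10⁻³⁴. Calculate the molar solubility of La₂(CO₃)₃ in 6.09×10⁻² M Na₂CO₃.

9.84×10⁻¹⁶ M

La₂(CO₃)₃(s) ⇌ 2 La³⁺(aq) + 3 CO₃²⁻(aq)
Let s be the solubility of La₂(CO₃)₃ here. The common ion gives [CO₃²⁻] ≈ 6.09×10⁻² M, and [La³⁺] = 2s.
Ksp = [La³⁺]^2[CO₃²⁻]^3 = (2s)^2(6.09×10⁻²)^3
(2s)^2 = 8.75×10⁻³⁴ / (6.09×10⁻²)^3 = 3.87×10⁻³⁰
s = 9.84×10⁻¹⁶ M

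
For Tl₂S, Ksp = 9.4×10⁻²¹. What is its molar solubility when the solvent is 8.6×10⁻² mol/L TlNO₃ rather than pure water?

1.3×10⁻¹⁸ M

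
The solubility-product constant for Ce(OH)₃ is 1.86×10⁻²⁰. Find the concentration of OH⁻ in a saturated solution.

Ce(OH)₃(s) ⇌ Ce³⁺(aq) + 3 OH⁻(aq)
Let s be the molar solubility. Then [Ce³⁺] = s and [OH⁻] = 3s.
Ksp = [Ce³⁺][OH⁻]^3 = s · (3s)^3 = 27s^4 = 1.86×10⁻²⁰
s = 5.12×10⁻⁶ M
[OH⁻] = 3s = 1.54×10⁻⁵ M

1.54×10⁻⁵ M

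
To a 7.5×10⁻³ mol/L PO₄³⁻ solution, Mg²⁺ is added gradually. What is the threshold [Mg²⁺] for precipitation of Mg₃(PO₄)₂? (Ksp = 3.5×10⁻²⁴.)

Precipitation of each salt begins when its ion product equals Ksp.
Mg₃(PO₄)₂(s) ⇌ 3 Mg²⁺(aq) + 2 PO₄³⁻(aq)
Ksp = [Mg²⁺]^3[PO₄³⁻]^2 = [Mg²⁺]^3(7.5×10⁻³)^2
[Mg²⁺]^3 = 3.5×10⁻²⁴ / (7.5×10⁻³)^2 = 6.2×10⁻²⁰
[Mg²⁺] = 4.0×10⁻⁷ mol/L

4.0×10⁻⁷ M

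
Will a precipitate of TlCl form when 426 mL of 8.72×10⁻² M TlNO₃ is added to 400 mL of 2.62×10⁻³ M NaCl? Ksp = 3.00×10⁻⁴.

No

The combined volume is 826 mL.
[Tl⁺] = (8.72×10⁻²)(426)/826 = 4.50×10⁻² M
[Cl⁻] = (2.62×10⁻³)(400)/826 = 1.27×10⁻³ M
Q = [Tl⁺][Cl⁻] = 5.71×10⁻⁵
Since Q (5.71×10⁻⁵) is less than Ksp (3.00×10⁻⁴), no TlCl precipitates.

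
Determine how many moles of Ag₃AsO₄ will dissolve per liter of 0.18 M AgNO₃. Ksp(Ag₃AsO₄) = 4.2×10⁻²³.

7.2×10⁻²¹ M

Ag₃AsO₄(s) ⇌ 3 Ag⁺(aq) + AsO₄³⁻(aq)
Ag⁺ is already present at 0.18 M. If s mol/L of Ag₃AsO₄ dissolves, [AsO₄³⁻] = s while [Ag⁺] ≈ 0.18 M.
Ksp = [Ag⁺]^3[AsO₄³⁻] = (0.18)^3s
s = 4.2×10⁻²³ / (0.18)^3 = 7.2×10⁻²¹
s = 7.2×10⁻²¹ M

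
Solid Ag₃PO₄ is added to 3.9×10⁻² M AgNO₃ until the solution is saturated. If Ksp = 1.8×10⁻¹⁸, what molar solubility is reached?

Ag₃PO₄(s) ⇌ 3 Ag⁺(aq) + PO₄³⁻(aq)
With Ag⁺ already at 3.9×10⁻² M and s small, take [Ag⁺] ≈ 3.9×10⁻² M and [PO₄³⁻] = s.
Ksp = [Ag⁺]^3[PO₄³⁻] = (3.9×10⁻²)^3s
s = 1.8×10⁻¹⁸ / (3.9×10⁻²)^3 = 3.0×10⁻¹⁴
s = 3.0×10⁻¹⁴ M

3.0×10⁻¹⁴ M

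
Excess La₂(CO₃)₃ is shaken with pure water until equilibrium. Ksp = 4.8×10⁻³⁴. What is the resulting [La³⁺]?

1.7×10⁻⁷ M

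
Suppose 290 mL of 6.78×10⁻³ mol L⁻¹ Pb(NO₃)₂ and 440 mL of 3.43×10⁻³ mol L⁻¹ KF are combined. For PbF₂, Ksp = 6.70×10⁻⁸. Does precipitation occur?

The combined volume is 730 mL.
[Pb²⁺] = (6.78×10⁻³)(290)/730 = 2.69×10⁻³ mol L⁻¹
[F⁻] = (3.43×10⁻³)(440)/730 = 2.07×10⁻³ mol L⁻¹
Q = [Pb²⁺][F⁻]^2 = 1.15×10⁻⁸
Since Q (1.15×10⁻⁸) is less than Ksp (6.70×10⁻⁸), no PbF₂ precipitates.

No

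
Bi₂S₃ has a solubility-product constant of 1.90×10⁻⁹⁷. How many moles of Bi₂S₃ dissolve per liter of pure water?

1.77×10⁻²⁰ M

Bi₂S₃(s) ⇌ 2 Bi³⁺(aq) + 3 S²⁻(aq)
If s mol/L of Bi₂S₃ dissolves, [Bi³⁺] = 2s and [S²⁻] = 3s.
Ksp = [Bi³⁺]^2[S²⁻]^3 = (2s)^2 · (3s)^3 = 108s^5
108s^5 = 1.90×10⁻⁹⁷  ⇒  s^5 = 1.76×10⁻⁹⁹
Taking the 5th root, s = 1.77×10⁻²⁰ mol L⁻¹.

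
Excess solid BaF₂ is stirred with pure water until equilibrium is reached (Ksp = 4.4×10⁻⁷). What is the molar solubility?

BaF₂(s) ⇌ Ba²⁺(aq) + 2 F⁻(aq)
Let s be the molar solubility. Then [Ba²⁺] = s and [F⁻] = 2s.
Ksp = [Ba²⁺][F⁻]^2 = s · (2s)^2 = 4s^3
4s^3 = 4.4×10⁻⁷  ⇒  s^3 = 1.1×10⁻⁷
s = (1.1×10⁻⁷)^(1/3) = 4.8×10⁻³ mol/L

4.8×10⁻³ M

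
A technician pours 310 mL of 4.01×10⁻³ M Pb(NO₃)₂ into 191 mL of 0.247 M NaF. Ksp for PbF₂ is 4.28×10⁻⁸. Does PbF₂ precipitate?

Yes

After mixing, V = 310 mL + 191 mL = 501 mL.
[Pb²⁺] = (4.01×10⁻³)(310)/501 = 2.48×10⁻³ M
[F⁻] = (0.247)(191)/501 = 9.42×10⁻² M
Q = [Pb²⁺][F⁻]^2 = 2.20×10⁻⁵
Q = 2.20×10⁻⁵ > Ksp = 4.28×10⁻⁸, so the solution is supersaturated and PbF₂ precipitates.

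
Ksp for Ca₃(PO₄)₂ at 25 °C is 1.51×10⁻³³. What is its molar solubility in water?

1.07×10⁻⁷ M

Ca₃(PO₄)₂(s) ⇌ 3 Ca²⁺(aq) + 2 PO₄³⁻(aq)
For each mole of Ca₃(PO₄)₂ that dissolves per liter, [Ca²⁺] = 3s and [PO₄³⁻] = 2s; let s denote this solubility.
Ksp = [Ca²⁺]^3[PO₄³⁻]^2 = (3s)^3 · (2s)^2 = 108s^5
108s^5 = 1.51×10⁻³³  ⇒  s^5 = 1.40×10⁻³⁵
Taking the 5th root, s = 1.07×10⁻⁷ mol/L.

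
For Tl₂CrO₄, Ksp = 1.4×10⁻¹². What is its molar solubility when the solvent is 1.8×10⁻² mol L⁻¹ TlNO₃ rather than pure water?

4.3×10⁻⁹ M

Tl₂CrO₄(s) ⇌ 2 Tl⁺(aq) + CrO₄²⁻(aq)
The solution already contains Tl⁺ at 1.8×10⁻² mol L⁻¹. Let s be the molar solubility of Tl₂CrO₄.
[Tl⁺] ≈ 1.8×10⁻² mol L⁻¹ (common ion dominates); [CrO₄²⁻] = s.
Ksp = [Tl⁺]^2[CrO₄²⁻] = (1.8×10⁻²)^2s
s = 1.4×10⁻¹² / (1.8×10⁻²)^2 = 4.3×10⁻⁹
s = 4.3×10⁻⁹ mol L⁻¹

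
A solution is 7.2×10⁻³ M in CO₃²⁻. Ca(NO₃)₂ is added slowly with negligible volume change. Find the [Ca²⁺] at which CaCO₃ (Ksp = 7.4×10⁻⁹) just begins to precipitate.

Each salt precipitates once Q = Ksp for that salt.
CaCO₃(s) ⇌ Ca²⁺(aq) + CO₃²⁻(aq)
Ksp = [Ca²⁺][CO₃²⁻] = [Ca²⁺](7.2×10⁻³)
[Ca²⁺] = 7.4×10⁻⁹ / (7.2×10⁻³) = 1.0×10⁻⁶
[Ca²⁺] = 1.0×10⁻⁶ M

1.0×10⁻⁶ M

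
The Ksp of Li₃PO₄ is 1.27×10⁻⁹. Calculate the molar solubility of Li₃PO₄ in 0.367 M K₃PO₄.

5.04×10⁻⁴ M

Li₃PO₄(s) ⇌ 3 Li⁺(aq) + PO₄³⁻(aq)
The solution already contains PO₄³⁻ at 0.367 M. Let s be the molar solubility of Li₃PO₄.
[PO₄³⁻] ≈ 0.367 M (common ion dominates); [Li⁺] = 3s.
Ksp = [Li⁺]^3[PO₄³⁻] = (3s)^3(0.367)
(3s)^3 = 1.27×10⁻⁹ / (0.367) = 3.46×10⁻⁹
s = 5.04×10⁻⁴ M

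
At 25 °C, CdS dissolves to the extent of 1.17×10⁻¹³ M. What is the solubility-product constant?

Ksp = 1.37×10⁻²⁶

CdS(s) ⇌ Cd²⁺(aq) + S²⁻(aq)
With molar solubility s: [Cd²⁺] = s, [S²⁻] = s.
Ksp = [Cd²⁺][S²⁻] = s · s = s^2
Ksp = (1.17×10⁻¹³)^2 = 1.37×10⁻²⁶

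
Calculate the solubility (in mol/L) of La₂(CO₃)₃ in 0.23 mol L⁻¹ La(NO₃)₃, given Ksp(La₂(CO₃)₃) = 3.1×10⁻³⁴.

La₂(CO₃)₃(s) ⇌ 2 La³⁺(aq) + 3 CO₃²⁻(aq)
La³⁺ is already present at 0.23 mol L⁻¹. If s mol/L of La₂(CO₃)₃ dissolves, [CO₃²⁻] = 3s while [La³⁺] ≈ 0.23 mol L⁻¹.
Ksp = [La³⁺]^2[CO₃²⁻]^3 = (0.23)^2(3s)^3
(3s)^3 = 3.1×10⁻³⁴ / (0.23)^2 = 5.9×10⁻³³
s = 6.0×10⁻¹² mol L⁻¹

6.0×10⁻¹² M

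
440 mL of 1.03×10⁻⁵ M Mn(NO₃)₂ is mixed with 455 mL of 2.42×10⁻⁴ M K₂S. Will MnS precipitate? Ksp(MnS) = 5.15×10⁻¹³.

Total volume after mixing = 440 + 455 = 895 mL.
[Mn²⁺] = (1.03×10⁻⁵)(440)/895 = 5.06×10⁻⁶ M
[S²⁻] = (2.42×10⁻⁴)(455)/895 = 1.23×10⁻⁴ M
Q = [Mn²⁺][S²⁻] = 6.23×10⁻¹⁰
Since Q (6.23×10⁻¹⁰) exceeds Ksp (5.15×10⁻¹³), MnS will precipitate.

Yes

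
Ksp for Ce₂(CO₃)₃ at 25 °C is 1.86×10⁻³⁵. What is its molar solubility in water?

4.44×10⁻⁸ M

Ce₂(CO₃)₃(s) ⇌ 2 Ce³⁺(aq) + 3 CO₃²⁻(aq)
Call the molar solubility s, so that [Ce³⁺] = 2s and [CO₃²⁻] = 3s.
Ksp = [Ce³⁺]^2[CO₃²⁻]^3 = (2s)^2 · (3s)^3 = 108s^5
108s^5 = 1.86×10⁻³⁵  ⇒  s^5 = 1.72×10⁻³⁷
s = (1.72×10⁻³⁷)^(1/5) = 4.44×10⁻⁸ mol/L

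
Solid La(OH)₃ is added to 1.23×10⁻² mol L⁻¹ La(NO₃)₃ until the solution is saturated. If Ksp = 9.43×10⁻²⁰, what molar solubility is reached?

La(OH)₃(s) ⇌ La³⁺(aq) + 3 OH⁻(aq)
The solution already contains La³⁺ at 1.23×10⁻² mol L⁻¹. Let s be the molar solubility of La(OH)₃.
[La³⁺] ≈ 1.23×10⁻² mol L⁻¹ (common ion dominates); [OH⁻] = 3s.
Ksp = [La³⁺][OH⁻]^3 = (1.23×10⁻²)(3s)^3
(3s)^3 = 9.43×10⁻²⁰ / (1.23×10⁻²) = 7.67×10⁻¹⁸
s = 6.57×10⁻⁷ mol L⁻¹

6.57×10⁻⁷ M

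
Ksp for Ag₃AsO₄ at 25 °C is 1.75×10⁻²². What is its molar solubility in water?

1.60×10⁻⁶ M

Ag₃AsO₄(s) ⇌ 3 Ag⁺(aq) + AsO₄³⁻(aq)
If s mol/L of Ag₃AsO₄ dissolves, [Ag⁺] = 3s and [AsO₄³⁻] = s.
Ksp = [Ag⁺]^3[AsO₄³⁻] = (3s)^3 · s = 27s^4
27s^4 = 1.75×10⁻²²  ⇒  s^4 = 6.48×10⁻²⁴
s = (6.48×10⁻²⁴)^(1/4) = 1.60×10⁻⁶ M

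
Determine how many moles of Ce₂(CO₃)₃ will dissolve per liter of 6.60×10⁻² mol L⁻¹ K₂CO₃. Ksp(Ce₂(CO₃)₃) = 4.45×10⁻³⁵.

1.97×10⁻¹⁶ M

Ce₂(CO₃)₃(s) ⇌ 2 Ce³⁺(aq) + 3 CO₃²⁻(aq)
Let s be the solubility of Ce₂(CO₃)₃ here. The common ion gives [CO₃²⁻] ≈ 6.60×10⁻² mol L⁻¹, and [Ce³⁺] = 2s.
Ksp = [Ce³⁺]^2[CO₃²⁻]^3 = (2s)^2(6.60×10⁻²)^3
(2s)^2 = 4.45×10⁻³⁵ / (6.60×10⁻²)^3 = 1.55×10⁻³¹
s = 1.97×10⁻¹⁶ mol L⁻¹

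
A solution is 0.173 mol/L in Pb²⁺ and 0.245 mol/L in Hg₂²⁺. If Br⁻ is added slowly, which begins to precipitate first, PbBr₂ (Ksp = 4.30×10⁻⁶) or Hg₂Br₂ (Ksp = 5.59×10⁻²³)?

Hg₂Br₂

Precipitation of each salt begins when its ion product equals Ksp.
For PbBr₂: [Br⁻] = (Ksp/[Pb²⁺])^(1/2) = 4.99×10⁻³ mol/L
For Hg₂Br₂: [Br⁻] = (Ksp/[Hg₂²⁺])^(1/2) = 1.51×10⁻¹¹ mol/L
Since Hg₂Br₂ needs less Br⁻ to reach saturation, it precipitates first.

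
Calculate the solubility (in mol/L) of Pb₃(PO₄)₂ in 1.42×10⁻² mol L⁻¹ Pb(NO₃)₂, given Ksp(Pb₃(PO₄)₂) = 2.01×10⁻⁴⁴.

Pb₃(PO₄)₂(s) ⇌ 3 Pb²⁺(aq) + 2 PO₄³⁻(aq)
Let s be the solubility of Pb₃(PO₄)₂ here. The common ion gives [Pb²⁺] ≈ 1.42×10⁻² mol L⁻¹, and [PO₄³⁻] = 2s.
Ksp = [Pb²⁺]^3[PO₄³⁻]^2 = (1.42×10⁻²)^3(2s)^2
(2s)^2 = 2.01×10⁻⁴⁴ / (1.42×10⁻²)^3 = 7.02×10⁻³⁹
s = 4.19×10⁻²⁰ mol L⁻¹

4.19×10⁻²⁰ M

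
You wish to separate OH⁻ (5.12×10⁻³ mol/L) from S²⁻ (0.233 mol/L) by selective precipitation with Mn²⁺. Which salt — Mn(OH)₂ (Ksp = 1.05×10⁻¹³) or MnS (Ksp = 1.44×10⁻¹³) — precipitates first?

MnS

The threshold for precipitation is Q = Ksp.
For Mn(OH)₂: [Mn²⁺] = (Ksp/[OH⁻]^2) = 4.01×10⁻⁹ mol/L
For MnS: [Mn²⁺] = (Ksp/[S²⁻]) = 6.18×10⁻¹³ mol/L
The smaller threshold [Mn²⁺] is reached first, so MnS precipitates first.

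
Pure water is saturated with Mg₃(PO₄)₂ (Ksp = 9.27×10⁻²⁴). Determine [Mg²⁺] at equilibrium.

2.91×10⁻⁵ M

Mg₃(PO₄)₂(s) ⇌ 3 Mg²⁺(aq) + 2 PO₄³⁻(aq)
With molar solubility s: [Mg²⁺] = 3s, [PO₄³⁻] = 2s.
Ksp = [Mg²⁺]^3[PO₄³⁻]^2 = (3s)^3 · (2s)^2 = 108s^5 = 9.27×10⁻²⁴
s = 9.70×10⁻⁶ mol L⁻¹
[Mg²⁺] = 3s = 2.91×10⁻⁵ mol L⁻¹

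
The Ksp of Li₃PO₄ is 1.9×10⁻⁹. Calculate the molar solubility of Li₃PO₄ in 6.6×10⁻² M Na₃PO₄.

Li₃PO₄(s) ⇌ 3 Li⁺(aq) + PO₄³⁻(aq)
PO₄³⁻ is already present at 6.6×10⁻² M. If s mol/L of Li₃PO₄ dissolves, [Li⁺] = 3s while [PO₄³⁻] ≈ 6.6×10⁻² M.
Ksp = [Li⁺]^3[PO₄³⁻] = (3s)^3(6.6×10⁻²)
(3s)^3 = 1.9×10⁻⁹ / (6.6×10⁻²) = 2.9×10⁻⁸
s = 1.0×10⁻³ M

1.0×10⁻³ M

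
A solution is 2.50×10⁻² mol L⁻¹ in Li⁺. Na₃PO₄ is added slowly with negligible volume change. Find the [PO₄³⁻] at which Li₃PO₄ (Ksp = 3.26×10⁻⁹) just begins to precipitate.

2.09×10⁻⁴ M

Precipitation begins when Q = Ksp.
Li₃PO₄(s) ⇌ 3 Li⁺(aq) + PO₄³⁻(aq)
Ksp = [Li⁺]^3[PO₄³⁻] = [PO₄³⁻](2.50×10⁻²)^3
[PO₄³⁻] = 3.26×10⁻⁹ / (2.50×10⁻²)^3 = 2.09×10⁻⁴
[PO₄³⁻] = 2.09×10⁻⁴ mol L⁻¹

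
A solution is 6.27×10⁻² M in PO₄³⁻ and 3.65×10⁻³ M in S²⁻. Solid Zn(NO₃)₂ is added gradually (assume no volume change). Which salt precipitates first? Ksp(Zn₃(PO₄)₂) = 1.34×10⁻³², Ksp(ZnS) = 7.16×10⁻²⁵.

ZnS

A salt starts to precipitate once the ion product Q reaches its Ksp.
For Zn₃(PO₄)₂: [Zn²⁺] = (Ksp/[PO₄³⁻]^2)^(1/3) = 1.50×10⁻¹⁰ M
For ZnS: [Zn²⁺] = (Ksp/[S²⁻]) = 1.96×10⁻²² M
The smaller threshold [Zn²⁺] is reached first, so ZnS precipitates first.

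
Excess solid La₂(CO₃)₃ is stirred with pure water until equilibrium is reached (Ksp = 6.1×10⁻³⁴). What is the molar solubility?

La₂(CO₃)₃(s) ⇌ 2 La³⁺(aq) + 3 CO₃²⁻(aq)
If s mol/L of La₂(CO₃)₃ dissolves, [La³⁺] = 2s and [CO₃²⁻] = 3s.
Ksp = [La³⁺]^2[CO₃²⁻]^3 = (2s)^2 · (3s)^3 = 108s^5
108s^5 = 6.1×10⁻³⁴  ⇒  s^5 = 5.6×10⁻³⁶
Taking the 5th root, s = 8.9×10⁻⁸ M.

8.9×10⁻⁸ M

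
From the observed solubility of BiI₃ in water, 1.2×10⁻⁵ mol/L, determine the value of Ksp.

BiI₃(s) ⇌ Bi³⁺(aq) + 3 I⁻(aq)
Let s be the molar solubility. Then [Bi³⁺] = s and [I⁻] = 3s.
Ksp = [Bi³⁺][I⁻]^3 = s · (3s)^3 = 27s^4
Ksp = 27 × (1.2×10⁻⁵)^4 = 5.6×10⁻¹⁹

Ksp = 5.6×10⁻¹⁹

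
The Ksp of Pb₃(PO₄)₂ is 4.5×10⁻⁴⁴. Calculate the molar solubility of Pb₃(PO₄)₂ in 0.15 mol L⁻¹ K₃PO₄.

Pb₃(PO₄)₂(s) ⇌ 3 Pb²⁺(aq) + 2 PO₄³⁻(aq)
With PO₄³⁻ already at 0.15 mol L⁻¹ and s small, take [PO₄³⁻] ≈ 0.15 mol L⁻¹ and [Pb²⁺] = 3s.
Ksp = [Pb²⁺]^3[PO₄³⁻]^2 = (3s)^3(0.15)^2
(3s)^3 = 4.5×10⁻⁴⁴ / (0.15)^2 = 2.0×10⁻⁴²
s = 4.2×10⁻¹⁵ mol L⁻¹

4.2×10⁻¹⁵ M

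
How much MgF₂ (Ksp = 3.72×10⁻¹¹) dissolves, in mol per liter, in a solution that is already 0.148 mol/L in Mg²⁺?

7.93×10⁻⁶ M

MgF₂(s) ⇌ Mg²⁺(aq) + 2 F⁻(aq)
Mg²⁺ is already present at 0.148 mol/L. If s mol/L of MgF₂ dissolves, [F⁻] = 2s while [Mg²⁺] ≈ 0.148 mol/L.
Ksp = [Mg²⁺][F⁻]^2 = (0.148)(2s)^2
(2s)^2 = 3.72×10⁻¹¹ / (0.148) = 2.51×10⁻¹⁰
s = 7.93×10⁻⁶ mol/L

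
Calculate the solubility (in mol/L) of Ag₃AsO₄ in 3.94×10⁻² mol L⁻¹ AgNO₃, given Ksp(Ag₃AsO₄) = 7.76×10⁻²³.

1.27×10⁻¹⁸ M

Ag₃AsO₄(s) ⇌ 3 Ag⁺(aq) + AsO₄³⁻(aq)
Let s be the solubility of Ag₃AsO₄ here. The common ion gives [Ag⁺] ≈ 3.94×10⁻² mol L⁻¹, and [AsO₄³⁻] = s.
Ksp = [Ag⁺]^3[AsO₄³⁻] = (3.94×10⁻²)^3s
s = 7.76×10⁻²³ / (3.94×10⁻²)^3 = 1.27×10⁻¹⁸
s = 1.27×10⁻¹⁸ mol L⁻¹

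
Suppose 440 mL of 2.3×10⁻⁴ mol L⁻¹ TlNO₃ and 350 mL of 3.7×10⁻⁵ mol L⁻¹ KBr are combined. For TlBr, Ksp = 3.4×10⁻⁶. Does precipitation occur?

No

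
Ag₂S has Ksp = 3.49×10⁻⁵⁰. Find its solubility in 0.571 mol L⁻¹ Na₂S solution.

1.24×10⁻²⁵ M

Ag₂S(s) ⇌ 2 Ag⁺(aq) + S²⁻(aq)
S²⁻ is already present at 0.571 mol L⁻¹. If s mol/L of Ag₂S dissolves, [Ag⁺] = 2s while [S²⁻] ≈ 0.571 mol L⁻¹.
Ksp = [Ag⁺]^2[S²⁻] = (2s)^2(0.571)
(2s)^2 = 3.49×10⁻⁵⁰ / (0.571) = 6.11×10⁻⁵⁰
s = 1.24×10⁻²⁵ mol L⁻¹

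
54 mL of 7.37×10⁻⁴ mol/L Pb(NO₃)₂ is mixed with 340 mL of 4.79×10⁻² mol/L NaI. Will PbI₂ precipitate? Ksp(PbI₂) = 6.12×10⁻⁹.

Yes

Total volume after mixing = 54 + 340 = 394 mL.
[Pb²⁺] = (7.37×10⁻⁴)(54)/394 = 1.01×10⁻⁴ mol/L
[I⁻] = (4.79×10⁻²)(340)/394 = 4.13×10⁻² mol/L
Q = [Pb²⁺][I⁻]^2 = 1.73×10⁻⁷
Q = 1.73×10⁻⁷ > Ksp = 6.12×10⁻⁹, so the solution is supersaturated and PbI₂ precipitates.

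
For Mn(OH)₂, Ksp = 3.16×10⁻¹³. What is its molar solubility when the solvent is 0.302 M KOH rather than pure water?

Mn(OH)₂(s) ⇌ Mn²⁺(aq) + 2 OH⁻(aq)
OH⁻ is already present at 0.302 M. If s mol/L of Mn(OH)₂ dissolves, [Mn²⁺] = s while [OH⁻] ≈ 0.302 M.
Ksp = [Mn²⁺][OH⁻]^2 = s(0.302)^2
s = 3.16×10⁻¹³ / (0.302)^2 = 3.46×10⁻¹²
s = 3.46×10⁻¹² M

3.46×10⁻¹² M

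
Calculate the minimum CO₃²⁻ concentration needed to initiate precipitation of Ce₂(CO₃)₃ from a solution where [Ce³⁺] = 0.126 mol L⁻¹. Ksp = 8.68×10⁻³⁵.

A salt starts to precipitate once the ion product Q reaches its Ksp.
Ce₂(CO₃)₃(s) ⇌ 2 Ce³⁺(aq) + 3 CO₃²⁻(aq)
Ksp = [Ce³⁺]^2[CO₃²⁻]^3 = [CO₃²⁻]^3(0.126)^2
[CO₃²⁻]^3 = 8.68×10⁻³⁵ / (0.126)^2 = 5.47×10⁻³³
[CO₃²⁻] = 1.76×10⁻¹¹ mol L⁻¹

1.76×10⁻¹¹ M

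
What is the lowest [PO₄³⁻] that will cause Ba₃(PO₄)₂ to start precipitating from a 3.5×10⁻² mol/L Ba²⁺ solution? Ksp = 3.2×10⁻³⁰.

2.7×10⁻¹³ M

Each salt precipitates once Q = Ksp for that salt.
Ba₃(PO₄)₂(s) ⇌ 3 Ba²⁺(aq) + 2 PO₄³⁻(aq)
Ksp = [Ba²⁺]^3[PO₄³⁻]^2 = [PO₄³⁻]^2(3.5×10⁻²)^3
[PO₄³⁻]^2 = 3.2×10⁻³⁰ / (3.5×10⁻²)^3 = 7.5×10⁻²⁶
[PO₄³⁻] = 2.7×10⁻¹³ mol/L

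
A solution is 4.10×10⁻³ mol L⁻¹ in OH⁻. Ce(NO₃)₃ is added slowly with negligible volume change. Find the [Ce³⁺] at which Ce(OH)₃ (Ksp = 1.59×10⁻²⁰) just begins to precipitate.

2.31×10⁻¹³ M

Precipitation begins when Q = Ksp.
Ce(OH)₃(s) ⇌ Ce³⁺(aq) + 3 OH⁻(aq)
Ksp = [Ce³⁺][OH⁻]^3 = [Ce³⁺](4.10×10⁻³)^3
[Ce³⁺] = 1.59×10⁻²⁰ / (4.10×10⁻³)^3 = 2.31×10⁻¹³
[Ce³⁺] = 2.31×10⁻¹³ mol L⁻¹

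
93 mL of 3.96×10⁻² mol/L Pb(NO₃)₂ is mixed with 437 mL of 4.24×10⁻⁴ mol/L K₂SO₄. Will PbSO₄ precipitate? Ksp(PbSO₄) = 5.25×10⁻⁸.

Total volume after mixing = 93 + 437 = 530 mL.
[Pb²⁺] = (3.96×10⁻²)(93)/530 = 6.95×10⁻³ mol/L
[SO₄²⁻] = (4.24×10⁻⁴)(437)/530 = 3.50×10⁻⁴ mol/L
Q = [Pb²⁺][SO₄²⁻] = 2.43×10⁻⁶
Because Q > Ksp (2.43×10⁻⁶ vs 5.25×10⁻⁸), a precipitate of PbSO₄ forms.

Yes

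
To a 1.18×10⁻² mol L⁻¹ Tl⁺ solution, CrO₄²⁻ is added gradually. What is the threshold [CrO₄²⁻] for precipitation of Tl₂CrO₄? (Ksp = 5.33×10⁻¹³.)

3.83×10⁻⁹ M

A salt starts to precipitate once the ion product Q reaches its Ksp.
Tl₂CrO₄(s) ⇌ 2 Tl⁺(aq) + CrO₄²⁻(aq)
Ksp = [Tl⁺]^2[CrO₄²⁻] = [CrO₄²⁻](1.18×10⁻²)^2
[CrO₄²⁻] = 5.33×10⁻¹³ / (1.18×10⁻²)^2 = 3.83×10⁻⁹
[CrO₄²⁻] = 3.83×10⁻⁹ mol L⁻¹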